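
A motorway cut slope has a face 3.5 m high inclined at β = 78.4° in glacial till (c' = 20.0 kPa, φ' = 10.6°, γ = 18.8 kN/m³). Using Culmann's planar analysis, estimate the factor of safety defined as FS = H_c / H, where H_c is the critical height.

FS = 1.88

H_c = (4c'/γ) · sinβ cosφ' / [1 − cos(β − φ')]
    = (4·20.0/18.8) · sin78.4°·cos10.6° / [1 − cos67.8°]
    = 4.255 · 0.9629 / 0.6222 = 6.59 m
FS = H_c / H = 6.59 / 3.5 = 1.882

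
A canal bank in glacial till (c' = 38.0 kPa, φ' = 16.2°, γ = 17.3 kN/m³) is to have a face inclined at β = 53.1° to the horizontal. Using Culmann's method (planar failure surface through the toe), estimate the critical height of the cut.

H_c = 33.68 m

Culmann's analysis gives the critical failure plane at α_cr = (β + φ')/2 = (53.1 + 16.2)/2 = 34.6°, and the critical height
H_c = (4c'/γ) · sinβ cosφ' / [1 − cos(β − φ')]
    = (4·38.0/17.3) · sin53.1°·cos16.2° / [1 − cos(36.9°)]
    = 8.786 · 0.7997·0.9603 / [1 − 0.7997]
    = 8.786 · 0.7679 / 0.2003
    = 33.68 m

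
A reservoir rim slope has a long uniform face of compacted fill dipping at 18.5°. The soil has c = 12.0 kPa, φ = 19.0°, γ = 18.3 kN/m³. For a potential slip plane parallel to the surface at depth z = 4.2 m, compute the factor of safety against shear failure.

For an infinite slope with a slip plane parallel to the surface (no pore pressure): FS = [c + γz cos²β tanφ] / [γz sinβ cosβ].
γz = 18.3·4.2 = 76.86 kN/m²
Numerator = 12.0 + 76.86·cos²18.5°·tan19.0° = 12.0 + 76.86·0.8993·0.3443 = 35.800 kPa
Denominator = 76.86·sin18.5°·cos18.5° = 76.86·0.3173·0.9483 = 23.128 kPa
FS = 35.800 / 23.128 = 1.548

FS = 1.55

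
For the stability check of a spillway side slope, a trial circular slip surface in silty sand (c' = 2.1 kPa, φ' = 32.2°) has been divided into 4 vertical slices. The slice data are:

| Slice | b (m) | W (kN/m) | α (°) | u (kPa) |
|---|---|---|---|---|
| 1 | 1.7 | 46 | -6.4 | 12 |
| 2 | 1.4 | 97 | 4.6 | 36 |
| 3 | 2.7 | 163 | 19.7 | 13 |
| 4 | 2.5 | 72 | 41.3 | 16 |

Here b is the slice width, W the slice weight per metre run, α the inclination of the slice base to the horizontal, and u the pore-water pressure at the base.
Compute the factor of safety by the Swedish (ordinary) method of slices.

Ordinary method of slices: FS = Σ[c'·Δl_i + (W_i cosα_i − u_i·Δl_i)·tanφ'] / Σ W_i sinα_i, with Δl_i = b_i / cosα_i.
Slice 1: Δl = 1.7/cos(-6.4°) = 1.711 m; N'_1 = 46·cos(-6.4°) − 12·1.711 = 25.2; c'Δl = 3.59; W sinα = -5.1
Slice 2: Δl = 1.4/cos4.6° = 1.405 m; N'_2 = 97·cos4.6° − 36·1.405 = 46.1; c'Δl = 2.95; W sinα = 7.8
Slice 3: Δl = 2.7/cos19.7° = 2.868 m; N'_3 = 163·cos19.7° − 13·2.868 = 116.2; c'Δl = 6.02; W sinα = 54.9
Slice 4: Δl = 2.5/cos41.3° = 3.328 m; N'_4 = 72·cos41.3° − 16·3.328 = 0.8; c'Δl = 6.99; W sinα = 47.5
Σc'Δl = 19.6 kN/m; ΣN' = 188.3 kN/m; ΣW sinα = 105.1 kN/m
Resisting = 19.6 + 188.3·tan32.2° = 19.6 + 118.6 = 138.2 kN/m
FS = 138.2 / 105.1 = 1.314

FS = 1.31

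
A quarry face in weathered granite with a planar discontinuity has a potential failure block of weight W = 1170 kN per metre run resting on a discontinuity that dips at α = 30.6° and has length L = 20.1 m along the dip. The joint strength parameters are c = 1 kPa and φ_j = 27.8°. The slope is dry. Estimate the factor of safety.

FS = 0.93

Resolving the block weight along and normal to the plane and applying the Mohr–Coulomb strength on the joint:
N' = W cosα = 1170·cos30.6° = 1007.1 kN/m
Driving force T = W sinα = 1170·sin30.6° = 595.6 kN/m
Resisting force R = c·L + N'·tanφ_j = 1·20.1 + 1007.1·tan27.8° = 20.1 + 531.0 = 551.1 kN/m
FS = R / T = 551.1 / 595.6 = 0.925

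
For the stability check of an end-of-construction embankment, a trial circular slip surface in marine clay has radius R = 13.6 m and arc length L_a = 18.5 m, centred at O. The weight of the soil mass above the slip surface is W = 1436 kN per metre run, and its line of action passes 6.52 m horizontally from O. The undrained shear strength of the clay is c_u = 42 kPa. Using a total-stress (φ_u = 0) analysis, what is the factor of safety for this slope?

FS = 1.13

Taking moments about the centre O, the resisting moment is provided by the undrained shear strength acting along the arc:
M_R = c_u·L_a·R = 42·18.50·13.6 = 10567.2 kN·m/m
M_D = W·d = 1436·6.52 = 9362.7 kN·m/m
FS = M_R / M_D = 10567.2 / 9362.7 = 1.129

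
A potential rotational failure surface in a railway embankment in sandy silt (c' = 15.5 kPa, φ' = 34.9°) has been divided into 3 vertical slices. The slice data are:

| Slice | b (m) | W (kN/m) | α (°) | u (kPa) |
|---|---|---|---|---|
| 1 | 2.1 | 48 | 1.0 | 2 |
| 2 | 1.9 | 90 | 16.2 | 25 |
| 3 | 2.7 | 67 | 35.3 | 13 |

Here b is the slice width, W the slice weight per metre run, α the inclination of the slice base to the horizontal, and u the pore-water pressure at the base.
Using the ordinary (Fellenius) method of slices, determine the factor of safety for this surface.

Ordinary method of slices: FS = Σ[c'·Δl_i + (W_i cosα_i − u_i·Δl_i)·tanφ'] / Σ W_i sinα_i, with Δl_i = b_i / cosα_i.
Slice 1: Δl = 2.1/cos1.0° = 2.100 m; N'_1 = 48·cos1.0° − 2·2.100 = 43.8; c'Δl = 32.55; W sinα = 0.8
Slice 2: Δl = 1.9/cos16.2° = 1.979 m; N'_2 = 90·cos16.2° − 25·1.979 = 37.0; c'Δl = 30.67; W sinα = 25.1
Slice 3: Δl = 2.7/cos35.3° = 3.308 m; N'_3 = 67·cos35.3° − 13·3.308 = 11.7; c'Δl = 51.28; W sinα = 38.7
Σc'Δl = 114.5 kN/m; ΣN' = 92.4 kN/m; ΣW sinα = 64.7 kN/m
Resisting = 114.5 + 92.4·tan34.9° = 114.5 + 64.5 = 179.0 kN/m
FS = 179.0 / 64.7 = 2.768

FS = 2.77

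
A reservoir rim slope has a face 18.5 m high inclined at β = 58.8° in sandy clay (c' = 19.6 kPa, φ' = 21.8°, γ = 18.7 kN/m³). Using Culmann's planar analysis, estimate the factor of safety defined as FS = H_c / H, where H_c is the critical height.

H_c = (4c'/γ) · sinβ cosφ' / [1 − cos(β − φ')]
    = (4·19.6/18.7) · sin58.8°·cos21.8° / [1 − cos37.0°]
    = 4.193 · 0.7942 / 0.2014 = 16.54 m
FS = H_c / H = 16.54 / 18.5 = 0.894

FS = 0.89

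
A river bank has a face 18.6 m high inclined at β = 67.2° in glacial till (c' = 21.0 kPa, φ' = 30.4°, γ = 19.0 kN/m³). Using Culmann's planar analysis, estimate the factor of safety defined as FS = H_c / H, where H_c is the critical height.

H_c = (4c'/γ) · sinβ cosφ' / [1 − cos(β − φ')]
    = (4·21.0/19.0) · sin67.2°·cos30.4° / [1 − cos36.8°]
    = 4.421 · 0.7951 / 0.1993 = 17.64 m
FS = H_c / H = 17.64 / 18.6 = 0.948

FS = 0.95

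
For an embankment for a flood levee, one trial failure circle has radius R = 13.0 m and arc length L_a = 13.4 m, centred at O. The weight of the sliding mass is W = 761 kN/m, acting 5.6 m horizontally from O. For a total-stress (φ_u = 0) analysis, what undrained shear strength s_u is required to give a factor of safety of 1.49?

FS = s_u·L_a·R / (W·d), so s_u = FS·W·d / (L_a·R).
s_u = 1.49·761·5.6 / (13.40·13.0) = 6349.8 / 174.20 = 36.45 kPa

s_u = 36.5 kPa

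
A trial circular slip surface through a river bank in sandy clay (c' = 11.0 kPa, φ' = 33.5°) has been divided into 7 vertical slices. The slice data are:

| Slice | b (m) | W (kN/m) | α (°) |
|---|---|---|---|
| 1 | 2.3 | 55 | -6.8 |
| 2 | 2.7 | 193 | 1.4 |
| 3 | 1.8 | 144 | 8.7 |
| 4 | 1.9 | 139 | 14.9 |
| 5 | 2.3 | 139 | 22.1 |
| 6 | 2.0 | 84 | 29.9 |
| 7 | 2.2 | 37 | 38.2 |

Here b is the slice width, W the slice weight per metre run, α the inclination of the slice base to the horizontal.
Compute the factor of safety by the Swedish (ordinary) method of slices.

Ordinary method of slices: FS = Σ[c'·Δl_i + (W_i cosα_i)·tanφ'] / Σ W_i sinα_i, with Δl_i = b_i / cosα_i.
Slice 1: Δl = 2.3/cos(-6.8°) = 2.316 m; N'_1 = 55·cos(-6.8°) = 54.6; c'Δl = 25.48; W sinα = -6.5
Slice 2: Δl = 2.7/cos1.4° = 2.701 m; N'_2 = 193·cos1.4° = 192.9; c'Δl = 29.71; W sinα = 4.7
Slice 3: Δl = 1.8/cos8.7° = 1.821 m; N'_3 = 144·cos8.7° = 142.3; c'Δl = 20.03; W sinα = 21.8
Slice 4: Δl = 1.9/cos14.9° = 1.966 m; N'_4 = 139·cos14.9° = 134.3; c'Δl = 21.63; W sinα = 35.7
Slice 5: Δl = 2.3/cos22.1° = 2.482 m; N'_5 = 139·cos22.1° = 128.8; c'Δl = 27.31; W sinα = 52.3
Slice 6: Δl = 2.0/cos29.9° = 2.307 m; N'_6 = 84·cos29.9° = 72.8; c'Δl = 25.38; W sinα = 41.9
Slice 7: Δl = 2.2/cos38.2° = 2.799 m; N'_7 = 37·cos38.2° = 29.1; c'Δl = 30.79; W sinα = 22.9
Σc'Δl = 180.3 kN/m; ΣN' = 754.9 kN/m; ΣW sinα = 172.8 kN/m
Resisting = 180.3 + 754.9·tan33.5° = 180.3 + 499.7 = 680.0 kN/m
FS = 680.0 / 172.8 = 3.936

FS = 3.94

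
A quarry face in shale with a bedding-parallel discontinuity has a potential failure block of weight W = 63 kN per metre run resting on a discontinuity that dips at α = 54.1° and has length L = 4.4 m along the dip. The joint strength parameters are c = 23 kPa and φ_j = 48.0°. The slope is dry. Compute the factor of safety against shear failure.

FS = 2.79

Resolving the block weight along and normal to the plane and applying the Mohr–Coulomb strength on the joint:
N' = W cosα = 63·cos54.1° = 36.9 kN/m
Driving force T = W sinα = 63·sin54.1° = 51.0 kN/m
Resisting force R = c·L + N'·tanφ_j = 23·4.4 + 36.9·tan48.0° = 101.2 + 41.0 = 142.2 kN/m
FS = R / T = 142.2 / 51.0 = 2.787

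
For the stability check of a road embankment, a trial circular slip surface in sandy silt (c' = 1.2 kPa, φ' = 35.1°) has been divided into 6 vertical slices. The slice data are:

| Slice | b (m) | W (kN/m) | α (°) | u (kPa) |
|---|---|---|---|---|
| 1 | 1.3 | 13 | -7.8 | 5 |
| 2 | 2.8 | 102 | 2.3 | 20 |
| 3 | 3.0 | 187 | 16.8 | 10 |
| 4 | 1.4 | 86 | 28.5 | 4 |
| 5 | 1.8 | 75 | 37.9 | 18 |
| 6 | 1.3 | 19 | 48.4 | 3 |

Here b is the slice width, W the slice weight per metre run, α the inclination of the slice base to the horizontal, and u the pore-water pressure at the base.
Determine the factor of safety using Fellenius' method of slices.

Ordinary method of slices: FS = Σ[c'·Δl_i + (W_i cosα_i − u_i·Δl_i)·tanφ'] / Σ W_i sinα_i, with Δl_i = b_i / cosα_i.
Slice 1: Δl = 1.3/cos(-7.8°) = 1.312 m; N'_1 = 13·cos(-7.8°) − 5·1.312 = 6.3; c'Δl = 1.57; W sinα = -1.8
Slice 2: Δl = 2.8/cos2.3° = 2.802 m; N'_2 = 102·cos2.3° − 20·2.802 = 45.9; c'Δl = 3.36; W sinα = 4.1
Slice 3: Δl = 3.0/cos16.8° = 3.134 m; N'_3 = 187·cos16.8° − 10·3.134 = 147.7; c'Δl = 3.76; W sinα = 54.0
Slice 4: Δl = 1.4/cos28.5° = 1.593 m; N'_4 = 86·cos28.5° − 4·1.593 = 69.2; c'Δl = 1.91; W sinα = 41.0
Slice 5: Δl = 1.8/cos37.9° = 2.281 m; N'_5 = 75·cos37.9° − 18·2.281 = 18.1; c'Δl = 2.74; W sinα = 46.1
Slice 6: Δl = 1.3/cos48.4° = 1.958 m; N'_6 = 19·cos48.4° − 3·1.958 = 6.7; c'Δl = 2.35; W sinα = 14.2
Σc'Δl = 15.7 kN/m; ΣN' = 293.9 kN/m; ΣW sinα = 157.7 kN/m
Resisting = 15.7 + 293.9·tan35.1° = 15.7 + 206.6 = 222.3 kN/m
FS = 222.3 / 157.7 = 1.410

FS = 1.41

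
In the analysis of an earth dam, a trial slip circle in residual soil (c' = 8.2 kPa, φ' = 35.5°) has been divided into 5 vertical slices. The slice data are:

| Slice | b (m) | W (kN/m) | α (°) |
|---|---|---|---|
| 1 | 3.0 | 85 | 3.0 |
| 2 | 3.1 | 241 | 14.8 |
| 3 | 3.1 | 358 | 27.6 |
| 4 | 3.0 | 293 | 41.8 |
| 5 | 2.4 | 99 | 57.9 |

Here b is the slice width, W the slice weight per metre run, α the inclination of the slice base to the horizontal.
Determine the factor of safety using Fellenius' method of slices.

Ordinary method of slices: FS = Σ[c'·Δl_i + (W_i cosα_i)·tanφ'] / Σ W_i sinα_i, with Δl_i = b_i / cosα_i.
Slice 1: Δl = 3.0/cos3.0° = 3.004 m; N'_1 = 85·cos3.0° = 84.9; c'Δl = 24.63; W sinα = 4.4
Slice 2: Δl = 3.1/cos14.8° = 3.206 m; N'_2 = 241·cos14.8° = 233.0; c'Δl = 26.29; W sinα = 61.6
Slice 3: Δl = 3.1/cos27.6° = 3.498 m; N'_3 = 358·cos27.6° = 317.3; c'Δl = 28.68; W sinα = 165.9
Slice 4: Δl = 3.0/cos41.8° = 4.024 m; N'_4 = 293·cos41.8° = 218.4; c'Δl = 33.00; W sinα = 195.3
Slice 5: Δl = 2.4/cos57.9° = 4.516 m; N'_5 = 99·cos57.9° = 52.6; c'Δl = 37.03; W sinα = 83.9
Σc'Δl = 149.6 kN/m; ΣN' = 906.2 kN/m; ΣW sinα = 511.0 kN/m
Resisting = 149.6 + 906.2·tan35.5° = 149.6 + 646.4 = 796.0 kN/m
FS = 796.0 / 511.0 = 1.558

FS = 1.56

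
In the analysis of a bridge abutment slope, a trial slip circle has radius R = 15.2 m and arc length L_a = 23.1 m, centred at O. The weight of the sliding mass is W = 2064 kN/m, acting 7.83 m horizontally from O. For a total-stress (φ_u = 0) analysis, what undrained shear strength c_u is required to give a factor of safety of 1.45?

FS = c_u·L_a·R / (W·d), so c_u = FS·W·d / (L_a·R).
c_u = 1.45·2064·7.83 / (23.10·15.2) = 23433.6 / 351.12 = 66.74 kPa

c_u = 66.7 kPa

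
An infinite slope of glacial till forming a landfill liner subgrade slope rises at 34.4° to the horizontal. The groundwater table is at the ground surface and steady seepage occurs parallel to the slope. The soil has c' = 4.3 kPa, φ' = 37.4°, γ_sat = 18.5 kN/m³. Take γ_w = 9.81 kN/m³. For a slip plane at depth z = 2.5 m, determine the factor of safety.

FS = 0.72

With seepage parallel to the slope and the water table at the surface, the effective normal stress on the slip plane uses the buoyant unit weight γ' = γ_sat − γ_w while the driving shear stress uses γ_sat:
FS = [c' + γ' z cos²β tanφ'] / [γ_sat z sinβ cosβ]
γ' = 18.5 − 9.81 = 8.69 kN/m³
Numerator = 4.3 + 8.69·2.5·cos²34.4°·tan37.4° = 4.3 + 8.69·2.5·0.6808·0.7646 = 15.608 kPa
Denominator = 18.5·2.5·sin34.4°·cos34.4° = 18.5·2.5·0.5650·0.8251 = 21.560 kPa
FS = 15.608 / 21.560 = 0.724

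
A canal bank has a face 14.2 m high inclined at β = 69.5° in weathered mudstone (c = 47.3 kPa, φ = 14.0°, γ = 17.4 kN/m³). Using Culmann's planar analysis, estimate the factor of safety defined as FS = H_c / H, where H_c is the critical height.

FS = 1.61

H_c = (4c/γ) · sinβ cosφ / [1 − cos(β − φ)]
    = (4·47.3/17.4) · sin69.5°·cos14.0° / [1 − cos55.5°]
    = 10.874 · 0.9088 / 0.4336 = 22.79 m
FS = H_c / H = 22.79 / 14.2 = 1.605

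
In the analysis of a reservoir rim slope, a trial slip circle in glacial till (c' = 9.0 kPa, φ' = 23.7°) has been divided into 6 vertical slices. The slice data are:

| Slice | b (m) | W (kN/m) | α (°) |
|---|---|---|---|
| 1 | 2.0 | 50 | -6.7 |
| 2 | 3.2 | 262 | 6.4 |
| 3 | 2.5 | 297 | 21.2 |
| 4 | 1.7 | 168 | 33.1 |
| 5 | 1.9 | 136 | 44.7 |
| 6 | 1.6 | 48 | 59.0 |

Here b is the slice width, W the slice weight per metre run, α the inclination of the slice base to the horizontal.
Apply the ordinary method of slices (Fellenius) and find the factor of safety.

FS = 1.43

Ordinary method of slices: FS = Σ[c'·Δl_i + (W_i cosα_i)·tanφ'] / Σ W_i sinα_i, with Δl_i = b_i / cosα_i.
Slice 1: Δl = 2.0/cos(-6.7°) = 2.014 m; N'_1 = 50·cos(-6.7°) = 49.7; c'Δl = 18.12; W sinα = -5.8
Slice 2: Δl = 3.2/cos6.4° = 3.220 m; N'_2 = 262·cos6.4° = 260.4; c'Δl = 28.98; W sinα = 29.2
Slice 3: Δl = 2.5/cos21.2° = 2.681 m; N'_3 = 297·cos21.2° = 276.9; c'Δl = 24.13; W sinα = 107.4
Slice 4: Δl = 1.7/cos33.1° = 2.029 m; N'_4 = 168·cos33.1° = 140.7; c'Δl = 18.26; W sinα = 91.7
Slice 5: Δl = 1.9/cos44.7° = 2.673 m; N'_5 = 136·cos44.7° = 96.7; c'Δl = 24.06; W sinα = 95.7
Slice 6: Δl = 1.6/cos59.0° = 3.107 m; N'_6 = 48·cos59.0° = 24.7; c'Δl = 27.96; W sinα = 41.1
Σc'Δl = 141.5 kN/m; ΣN' = 849.1 kN/m; ΣW sinα = 359.3 kN/m
Resisting = 141.5 + 849.1·tan23.7° = 141.5 + 372.7 = 514.2 kN/m
FS = 514.2 / 359.3 = 1.431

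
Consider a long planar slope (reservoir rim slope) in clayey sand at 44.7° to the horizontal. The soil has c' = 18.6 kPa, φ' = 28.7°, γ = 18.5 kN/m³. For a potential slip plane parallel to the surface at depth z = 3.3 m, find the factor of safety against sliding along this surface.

FS = 1.16

For an infinite slope with a slip plane parallel to the surface (no pore pressure): FS = [c' + γz cos²β tanφ'] / [γz sinβ cosβ].
γz = 18.5·3.3 = 61.05 kN/m²
Numerator = 18.6 + 61.05·cos²44.7°·tan28.7° = 18.6 + 61.05·0.5052·0.5475 = 35.487 kPa
Denominator = 61.05·sin44.7°·cos44.7° = 61.05·0.7034·0.7108 = 30.523 kPa
FS = 35.487 / 30.523 = 1.163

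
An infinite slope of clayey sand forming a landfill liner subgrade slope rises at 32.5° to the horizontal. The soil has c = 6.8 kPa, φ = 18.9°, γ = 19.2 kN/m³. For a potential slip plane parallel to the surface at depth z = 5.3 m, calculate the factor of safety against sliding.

FS = 0.68

For an infinite slope with a slip plane parallel to the surface (no pore pressure): FS = [c + γz cos²β tanφ] / [γz sinβ cosβ].
γz = 19.2·5.3 = 101.76 kN/m²
Numerator = 6.8 + 101.76·cos²32.5°·tan18.9° = 6.8 + 101.76·0.7113·0.3424 = 31.582 kPa
Denominator = 101.76·sin32.5°·cos32.5° = 101.76·0.5373·0.8434 = 46.113 kPa
FS = 31.582 / 46.113 = 0.685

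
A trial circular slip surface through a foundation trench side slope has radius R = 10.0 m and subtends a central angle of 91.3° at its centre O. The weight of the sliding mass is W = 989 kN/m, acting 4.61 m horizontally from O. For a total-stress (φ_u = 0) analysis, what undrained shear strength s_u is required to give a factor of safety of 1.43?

s_u = 40.9 kPa

FS = s_u·L_a·R / (W·d), so s_u = FS·W·d / (L_a·R).
Arc length L_a = R·θ = 10.0·(91.3°·π/180) = 10.0·1.5935 = 15.93 m
s_u = 1.43·989·4.61 / (15.93·10.0) = 6519.8 / 159.35 = 40.92 kPa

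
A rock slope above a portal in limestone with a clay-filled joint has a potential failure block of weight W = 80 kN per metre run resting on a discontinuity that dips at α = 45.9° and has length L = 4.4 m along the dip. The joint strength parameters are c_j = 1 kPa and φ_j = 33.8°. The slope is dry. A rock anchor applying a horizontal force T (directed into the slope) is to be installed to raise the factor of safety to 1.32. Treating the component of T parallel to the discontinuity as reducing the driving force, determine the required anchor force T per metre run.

T = 24 kN/m

Resolving forces along and normal to the sliding plane, with the horizontal anchor force T adding T·sinα to the effective normal force and T·cosα acting up the plane against the driving force:
FS = [c_jL + (W cosα + T sinα) tanφ_j] / [W sinα − T cosα]
Without the anchor: N' = 55.7 kN/m, driving T_d = 57.5 kN/m, resisting R = 1·4.4 + 55.7·tan33.8° = 41.7 kN/m, FS = 0.73.
Setting FS = 1.32 and solving for T:
1.32·(57.5 − T cos45.9°) = 41.7 + T sin45.9°·tan33.8°
T·(sin45.9°·tan33.8° + 1.32·cos45.9°) = 1.32·57.5 − 41.7
T·(0.7181·0.6694 + 1.32·0.6959) = 75.8 − 41.7 = 34.2
T·1.3993 = 34.2
T = 24.4 kN/m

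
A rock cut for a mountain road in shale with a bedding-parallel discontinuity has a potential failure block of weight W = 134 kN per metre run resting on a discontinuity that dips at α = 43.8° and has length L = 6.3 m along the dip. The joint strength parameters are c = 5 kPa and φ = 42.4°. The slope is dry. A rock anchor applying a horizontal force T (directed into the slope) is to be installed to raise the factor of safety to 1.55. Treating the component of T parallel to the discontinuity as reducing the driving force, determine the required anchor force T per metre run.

Resolving forces along and normal to the sliding plane, with the horizontal anchor force T adding T·sinα to the effective normal force and T·cosα acting up the plane against the driving force:
FS = [cL + (W cosα + T sinα) tanφ] / [W sinα − T cosα]
Without the anchor: N' = 96.7 kN/m, driving T_d = 92.7 kN/m, resisting R = 5·6.3 + 96.7·tan42.4° = 119.8 kN/m, FS = 1.29.
Setting FS = 1.55 and solving for T:
1.55·(92.7 − T cos43.8°) = 119.8 + T sin43.8°·tan42.4°
T·(sin43.8°·tan42.4° + 1.55·cos43.8°) = 1.55·92.7 − 119.8
T·(0.6921·0.9131 + 1.55·0.7218) = 143.8 − 119.8 = 23.9
T·1.7507 = 23.9
T = 13.7 kN/m

T = 14 kN/m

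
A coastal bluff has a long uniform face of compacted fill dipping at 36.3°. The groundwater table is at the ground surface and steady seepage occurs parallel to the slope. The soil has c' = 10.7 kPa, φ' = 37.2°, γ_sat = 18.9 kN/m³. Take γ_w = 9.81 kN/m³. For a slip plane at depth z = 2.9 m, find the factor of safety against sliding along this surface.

With seepage parallel to the slope and the water table at the surface, the effective normal stress on the slip plane uses the buoyant unit weight γ' = γ_sat − γ_w while the driving shear stress uses γ_sat:
FS = [c' + γ' z cos²β tanφ'] / [γ_sat z sinβ cosβ]
γ' = 18.9 − 9.81 = 9.09 kN/m³
Numerator = 10.7 + 9.09·2.9·cos²36.3°·tan37.2° = 10.7 + 9.09·2.9·0.6495·0.7590 = 23.696 kPa
Denominator = 18.9·2.9·sin36.3°·cos36.3° = 18.9·2.9·0.5920·0.8059 = 26.151 kPa
FS = 23.696 / 26.151 = 0.906

FS = 0.91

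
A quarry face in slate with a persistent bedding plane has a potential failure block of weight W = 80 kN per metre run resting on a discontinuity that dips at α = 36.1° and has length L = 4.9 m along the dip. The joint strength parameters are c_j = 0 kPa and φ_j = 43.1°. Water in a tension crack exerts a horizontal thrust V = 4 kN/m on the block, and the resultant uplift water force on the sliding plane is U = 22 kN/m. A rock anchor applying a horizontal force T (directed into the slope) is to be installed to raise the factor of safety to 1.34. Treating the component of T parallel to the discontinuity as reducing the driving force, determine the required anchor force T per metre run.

T = 18 kN/m

Resolving forces along and normal to the sliding plane, with the horizontal anchor force T adding T·sinα to the effective normal force and T·cosα acting up the plane against the driving force:
FS = [c_jL + (W cosα − U − V sinα + T sinα) tanφ_j] / [W sinα + V cosα − T cosα]
Without the anchor: N' = 40.3 kN/m, driving T_d = 50.4 kN/m, resisting R = 0·4.9 + 40.3·tan43.1° = 37.7 kN/m, FS = 0.75.
Setting FS = 1.34 and solving for T:
1.34·(50.4 − T cos36.1°) = 37.7 + T sin36.1°·tan43.1°
T·(sin36.1°·tan43.1° + 1.34·cos36.1°) = 1.34·50.4 − 37.7
T·(0.5892·0.9358 + 1.34·0.8080) = 67.5 − 37.7 = 29.8
T·1.6341 = 29.8
T = 18.2 kN/m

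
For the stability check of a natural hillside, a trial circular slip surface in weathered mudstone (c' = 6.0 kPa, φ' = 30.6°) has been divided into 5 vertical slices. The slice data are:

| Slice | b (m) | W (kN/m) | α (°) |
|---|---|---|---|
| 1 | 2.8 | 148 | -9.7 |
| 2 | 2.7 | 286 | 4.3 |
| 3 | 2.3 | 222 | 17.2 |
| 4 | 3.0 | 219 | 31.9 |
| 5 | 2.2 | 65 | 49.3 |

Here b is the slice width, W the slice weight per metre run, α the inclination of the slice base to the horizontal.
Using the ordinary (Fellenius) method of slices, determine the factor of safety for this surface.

Ordinary method of slices: FS = Σ[c'·Δl_i + (W_i cosα_i)·tanφ'] / Σ W_i sinα_i, with Δl_i = b_i / cosα_i.
Slice 1: Δl = 2.8/cos(-9.7°) = 2.841 m; N'_1 = 148·cos(-9.7°) = 145.9; c'Δl = 17.04; W sinα = -24.9
Slice 2: Δl = 2.7/cos4.3° = 2.708 m; N'_2 = 286·cos4.3° = 285.2; c'Δl = 16.25; W sinα = 21.4
Slice 3: Δl = 2.3/cos17.2° = 2.408 m; N'_3 = 222·cos17.2° = 212.1; c'Δl = 14.45; W sinα = 65.6
Slice 4: Δl = 3.0/cos31.9° = 3.534 m; N'_4 = 219·cos31.9° = 185.9; c'Δl = 21.20; W sinα = 115.7
Slice 5: Δl = 2.2/cos49.3° = 3.374 m; N'_5 = 65·cos49.3° = 42.4; c'Δl = 20.24; W sinα = 49.3
Σc'Δl = 89.2 kN/m; ΣN' = 871.5 kN/m; ΣW sinα = 227.2 kN/m
Resisting = 89.2 + 871.5·tan30.6° = 89.2 + 515.4 = 604.6 kN/m
FS = 604.6 / 227.2 = 2.661

FS = 2.66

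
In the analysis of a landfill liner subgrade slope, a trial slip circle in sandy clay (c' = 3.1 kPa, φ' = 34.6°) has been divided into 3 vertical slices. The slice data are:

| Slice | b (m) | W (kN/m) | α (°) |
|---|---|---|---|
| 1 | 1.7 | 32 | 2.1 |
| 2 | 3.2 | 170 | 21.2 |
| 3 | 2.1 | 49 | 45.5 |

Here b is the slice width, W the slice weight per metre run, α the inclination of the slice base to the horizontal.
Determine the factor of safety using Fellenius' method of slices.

Ordinary method of slices: FS = Σ[c'·Δl_i + (W_i cosα_i)·tanφ'] / Σ W_i sinα_i, with Δl_i = b_i / cosα_i.
Slice 1: Δl = 1.7/cos2.1° = 1.701 m; N'_1 = 32·cos2.1° = 32.0; c'Δl = 5.27; W sinα = 1.2
Slice 2: Δl = 3.2/cos21.2° = 3.432 m; N'_2 = 170·cos21.2° = 158.5; c'Δl = 10.64; W sinα = 61.5
Slice 3: Δl = 2.1/cos45.5° = 2.996 m; N'_3 = 49·cos45.5° = 34.3; c'Δl = 9.29; W sinα = 34.9
Σc'Δl = 25.2 kN/m; ΣN' = 224.8 kN/m; ΣW sinα = 97.6 kN/m
Resisting = 25.2 + 224.8·tan34.6° = 25.2 + 155.1 = 180.3 kN/m
FS = 180.3 / 97.6 = 1.847

FS = 1.85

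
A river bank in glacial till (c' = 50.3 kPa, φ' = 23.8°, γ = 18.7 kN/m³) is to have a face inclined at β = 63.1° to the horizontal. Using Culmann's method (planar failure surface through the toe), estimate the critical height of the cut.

Culmann's analysis gives the critical failure plane at α_cr = (β + φ')/2 = (63.1 + 23.8)/2 = 43.5°, and the critical height
H_c = (4c'/γ) · sinβ cosφ' / [1 − cos(β − φ')]
    = (4·50.3/18.7) · sin63.1°·cos23.8° / [1 − cos(39.3°)]
    = 10.759 · 0.8918·0.9150 / [1 − 0.7738]
    = 10.759 · 0.8160 / 0.2262
    = 38.82 m

H_c = 38.82 m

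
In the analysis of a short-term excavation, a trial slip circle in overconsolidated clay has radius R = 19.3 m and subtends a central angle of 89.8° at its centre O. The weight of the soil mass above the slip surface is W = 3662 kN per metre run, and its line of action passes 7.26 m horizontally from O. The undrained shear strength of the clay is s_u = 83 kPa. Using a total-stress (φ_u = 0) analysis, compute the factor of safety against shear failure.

Taking moments about the centre O, the resisting moment is provided by the undrained shear strength acting along the arc:
Arc length L_a = R·θ = 19.3·(89.8°·π/180) = 19.3·1.5673 = 30.25 m
M_R = s_u·L_a·R = 83·30.25·19.3 = 48455.9 kN·m/m
M_D = W·d = 3662·7.26 = 26586.1 kN·m/m
FS = M_R / M_D = 48455.9 / 26586.1 = 1.823

FS = 1.82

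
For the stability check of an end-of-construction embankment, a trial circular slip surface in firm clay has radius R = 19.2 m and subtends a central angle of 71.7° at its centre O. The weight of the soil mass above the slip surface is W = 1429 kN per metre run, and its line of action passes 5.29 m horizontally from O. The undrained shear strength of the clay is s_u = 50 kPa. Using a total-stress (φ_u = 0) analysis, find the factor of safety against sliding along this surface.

Taking moments about the centre O, the resisting moment is provided by the undrained shear strength acting along the arc:
Arc length L_a = R·θ = 19.2·(71.7°·π/180) = 19.2·1.2514 = 24.03 m
M_R = s_u·L_a·R = 50·24.03·19.2 = 23065.8 kN·m/m
M_D = W·d = 1429·5.29 = 7559.4 kN·m/m
FS = M_R / M_D = 23065.8 / 7559.4 = 3.051

FS = 3.05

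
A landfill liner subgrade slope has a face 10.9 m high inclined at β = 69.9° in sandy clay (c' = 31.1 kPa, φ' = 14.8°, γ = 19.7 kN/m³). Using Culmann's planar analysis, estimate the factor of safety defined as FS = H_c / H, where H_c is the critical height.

FS = 1.23

H_c = (4c'/γ) · sinβ cosφ' / [1 − cos(β − φ')]
    = (4·31.1/19.7) · sin69.9°·cos14.8° / [1 − cos55.1°]
    = 6.315 · 0.9079 / 0.4279 = 13.40 m
FS = H_c / H = 13.40 / 10.9 = 1.229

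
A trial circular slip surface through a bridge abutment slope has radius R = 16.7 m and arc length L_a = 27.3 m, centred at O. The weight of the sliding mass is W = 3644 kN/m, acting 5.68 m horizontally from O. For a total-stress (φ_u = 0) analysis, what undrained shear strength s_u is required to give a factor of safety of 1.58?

s_u = 71.7 kPa

FS = s_u·L_a·R / (W·d), so s_u = FS·W·d / (L_a·R).
s_u = 1.58·3644·5.68 / (27.30·16.7) = 32702.7 / 455.91 = 71.73 kPa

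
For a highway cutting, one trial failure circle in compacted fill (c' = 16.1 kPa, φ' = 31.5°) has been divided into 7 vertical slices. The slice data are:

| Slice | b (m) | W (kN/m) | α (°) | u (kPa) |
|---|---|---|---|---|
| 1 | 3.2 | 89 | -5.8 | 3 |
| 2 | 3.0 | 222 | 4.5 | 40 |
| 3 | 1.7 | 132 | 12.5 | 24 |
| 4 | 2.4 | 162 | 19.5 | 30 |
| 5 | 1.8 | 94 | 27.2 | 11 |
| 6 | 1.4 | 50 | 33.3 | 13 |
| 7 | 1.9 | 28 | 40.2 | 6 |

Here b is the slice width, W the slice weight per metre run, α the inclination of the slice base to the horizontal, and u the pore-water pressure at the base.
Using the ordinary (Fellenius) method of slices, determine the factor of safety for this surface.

Ordinary method of slices: FS = Σ[c'·Δl_i + (W_i cosα_i − u_i·Δl_i)·tanφ'] / Σ W_i sinα_i, with Δl_i = b_i / cosα_i.
Slice 1: Δl = 3.2/cos(-5.8°) = 3.216 m; N'_1 = 89·cos(-5.8°) − 3·3.216 = 78.9; c'Δl = 51.79; W sinα = -9.0
Slice 2: Δl = 3.0/cos4.5° = 3.009 m; N'_2 = 222·cos4.5° − 40·3.009 = 100.9; c'Δl = 48.45; W sinα = 17.4
Slice 3: Δl = 1.7/cos12.5° = 1.741 m; N'_3 = 132·cos12.5° − 24·1.741 = 87.1; c'Δl = 28.03; W sinα = 28.6
Slice 4: Δl = 2.4/cos19.5° = 2.546 m; N'_4 = 162·cos19.5° − 30·2.546 = 76.3; c'Δl = 40.99; W sinα = 54.1
Slice 5: Δl = 1.8/cos27.2° = 2.024 m; N'_5 = 94·cos27.2° − 11·2.024 = 61.3; c'Δl = 32.58; W sinα = 43.0
Slice 6: Δl = 1.4/cos33.3° = 1.675 m; N'_6 = 50·cos33.3° − 13·1.675 = 20.0; c'Δl = 26.97; W sinα = 27.5
Slice 7: Δl = 1.9/cos40.2° = 2.488 m; N'_7 = 28·cos40.2° − 6·2.488 = 6.5; c'Δl = 40.05; W sinα = 18.1
Σc'Δl = 268.9 kN/m; ΣN' = 431.1 kN/m; ΣW sinα = 179.6 kN/m
Resisting = 268.9 + 431.1·tan31.5° = 268.9 + 264.2 = 533.0 kN/m
FS = 533.0 / 179.6 = 2.968

FS = 2.97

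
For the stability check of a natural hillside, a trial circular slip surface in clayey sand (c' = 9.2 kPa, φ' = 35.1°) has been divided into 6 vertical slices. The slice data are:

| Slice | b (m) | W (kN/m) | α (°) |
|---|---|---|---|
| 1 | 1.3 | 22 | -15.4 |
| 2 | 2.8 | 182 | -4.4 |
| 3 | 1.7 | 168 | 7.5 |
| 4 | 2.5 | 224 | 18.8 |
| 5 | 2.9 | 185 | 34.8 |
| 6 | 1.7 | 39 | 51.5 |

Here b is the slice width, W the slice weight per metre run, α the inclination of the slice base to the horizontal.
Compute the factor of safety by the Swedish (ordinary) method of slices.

FS = 3.18

Ordinary method of slices: FS = Σ[c'·Δl_i + (W_i cosα_i)·tanφ'] / Σ W_i sinα_i, with Δl_i = b_i / cosα_i.
Slice 1: Δl = 1.3/cos(-15.4°) = 1.348 m; N'_1 = 22·cos(-15.4°) = 21.2; c'Δl = 12.41; W sinα = -5.8
Slice 2: Δl = 2.8/cos(-4.4°) = 2.808 m; N'_2 = 182·cos(-4.4°) = 181.5; c'Δl = 25.84; W sinα = -14.0
Slice 3: Δl = 1.7/cos7.5° = 1.715 m; N'_3 = 168·cos7.5° = 166.6; c'Δl = 15.77; W sinα = 21.9
Slice 4: Δl = 2.5/cos18.8° = 2.641 m; N'_4 = 224·cos18.8° = 212.0; c'Δl = 24.30; W sinα = 72.2
Slice 5: Δl = 2.9/cos34.8° = 3.532 m; N'_5 = 185·cos34.8° = 151.9; c'Δl = 32.49; W sinα = 105.6
Slice 6: Δl = 1.7/cos51.5° = 2.731 m; N'_6 = 39·cos51.5° = 24.3; c'Δl = 25.12; W sinα = 30.5
Σc'Δl = 135.9 kN/m; ΣN' = 757.5 kN/m; ΣW sinα = 210.4 kN/m
Resisting = 135.9 + 757.5·tan35.1° = 135.9 + 532.4 = 668.3 kN/m
FS = 668.3 / 210.4 = 3.176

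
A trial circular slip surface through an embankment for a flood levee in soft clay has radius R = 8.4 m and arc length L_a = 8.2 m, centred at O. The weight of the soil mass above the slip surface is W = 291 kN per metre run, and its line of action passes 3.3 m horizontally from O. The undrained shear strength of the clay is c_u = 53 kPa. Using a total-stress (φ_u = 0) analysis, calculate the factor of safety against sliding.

FS = 3.80

Taking moments about the centre O, the resisting moment is provided by the undrained shear strength acting along the arc:
M_R = c_u·L_a·R = 53·8.20·8.4 = 3650.6 kN·m/m
M_D = W·d = 291·3.3 = 960.3 kN·m/m
FS = M_R / M_D = 3650.6 / 960.3 = 3.802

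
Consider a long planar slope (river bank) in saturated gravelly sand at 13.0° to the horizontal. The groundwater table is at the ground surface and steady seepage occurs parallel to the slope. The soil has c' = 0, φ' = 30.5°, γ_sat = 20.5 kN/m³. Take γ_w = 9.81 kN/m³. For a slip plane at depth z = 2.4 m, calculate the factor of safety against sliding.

FS = 1.33

With seepage parallel to the slope and the water table at the surface, the effective normal stress on the slip plane uses the buoyant unit weight γ' = γ_sat − γ_w while the driving shear stress uses γ_sat:
FS = [c' + γ' z cos²β tanφ'] / [γ_sat z sinβ cosβ]
(For c' = 0 this reduces to FS = (γ'/γ_sat)·tanφ'/tanβ.)
γ' = 20.5 − 9.81 = 10.69 kN/m³
Numerator = 0.0 + 10.69·2.4·cos²13.0°·tan30.5° = 0.0 + 10.69·2.4·0.9494·0.5890 = 14.348 kPa
Denominator = 20.5·2.4·sin13.0°·cos13.0° = 20.5·2.4·0.2250·0.9744 = 10.784 kPa
FS = 14.348 / 10.784 = 1.330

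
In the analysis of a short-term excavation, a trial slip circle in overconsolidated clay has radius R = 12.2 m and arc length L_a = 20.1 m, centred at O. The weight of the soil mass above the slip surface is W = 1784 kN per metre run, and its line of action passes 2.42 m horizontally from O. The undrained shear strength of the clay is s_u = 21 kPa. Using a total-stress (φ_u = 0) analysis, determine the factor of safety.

Taking moments about the centre O, the resisting moment is provided by the undrained shear strength acting along the arc:
M_R = s_u·L_a·R = 21·20.10·12.2 = 5149.6 kN·m/m
M_D = W·d = 1784·2.42 = 4317.3 kN·m/m
FS = M_R / M_D = 5149.6 / 4317.3 = 1.193

FS = 1.19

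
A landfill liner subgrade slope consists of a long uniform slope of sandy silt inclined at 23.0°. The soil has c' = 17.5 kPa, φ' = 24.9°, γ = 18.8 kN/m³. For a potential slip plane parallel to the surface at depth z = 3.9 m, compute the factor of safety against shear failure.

FS = 1.76

For an infinite slope with a slip plane parallel to the surface (no pore pressure): FS = [c' + γz cos²β tanφ'] / [γz sinβ cosβ].
γz = 18.8·3.9 = 73.32 kN/m²
Numerator = 17.5 + 73.32·cos²23.0°·tan24.9° = 17.5 + 73.32·0.8473·0.4642 = 46.338 kPa
Denominator = 73.32·sin23.0°·cos23.0° = 73.32·0.3907·0.9205 = 26.371 kPa
FS = 46.338 / 26.371 = 1.757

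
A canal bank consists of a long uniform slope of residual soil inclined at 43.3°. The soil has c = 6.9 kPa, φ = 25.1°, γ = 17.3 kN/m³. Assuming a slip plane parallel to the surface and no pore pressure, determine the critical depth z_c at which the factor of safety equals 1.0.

z_c = 1.59 m

Setting FS = 1.00 in FS = [c + γz cos²β tanφ] / [γz sinβ cosβ] and solving for z:
z = c / [γ cosβ (FS·sinβ − cosβ·tanφ)]
  = 6.9 / [17.3·cos43.3°·(1.00·sin43.3° − cos43.3°·tan25.1°)]
  = 6.9 / [17.3·0.7278·(1.00·0.6858 − 0.7278·0.4684)]
  = 6.9 / 4.3425 = 1.589 m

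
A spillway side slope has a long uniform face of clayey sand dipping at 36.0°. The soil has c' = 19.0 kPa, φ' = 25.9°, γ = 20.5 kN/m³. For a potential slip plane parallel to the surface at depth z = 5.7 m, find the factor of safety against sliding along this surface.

For an infinite slope with a slip plane parallel to the surface (no pore pressure): FS = [c' + γz cos²β tanφ'] / [γz sinβ cosβ].
γz = 20.5·5.7 = 116.85 kN/m²
Numerator = 19.0 + 116.85·cos²36.0°·tan25.9° = 19.0 + 116.85·0.6545·0.4856 = 56.136 kPa
Denominator = 116.85·sin36.0°·cos36.0° = 116.85·0.5878·0.8090 = 55.565 kPa
FS = 56.136 / 55.565 = 1.010

FS = 1.01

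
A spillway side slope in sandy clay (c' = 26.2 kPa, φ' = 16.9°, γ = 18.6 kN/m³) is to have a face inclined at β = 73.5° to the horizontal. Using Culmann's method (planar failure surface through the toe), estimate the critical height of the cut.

H_c = 11.50 m

Culmann's analysis gives the critical failure plane at α_cr = (β + φ')/2 = (73.5 + 16.9)/2 = 45.2°, and the critical height
H_c = (4c'/γ) · sinβ cosφ' / [1 − cos(β − φ')]
    = (4·26.2/18.6) · sin73.5°·cos16.9° / [1 − cos(56.6°)]
    = 5.634 · 0.9588·0.9568 / [1 − 0.5505]
    = 5.634 · 0.9174 / 0.4495
    = 11.50 m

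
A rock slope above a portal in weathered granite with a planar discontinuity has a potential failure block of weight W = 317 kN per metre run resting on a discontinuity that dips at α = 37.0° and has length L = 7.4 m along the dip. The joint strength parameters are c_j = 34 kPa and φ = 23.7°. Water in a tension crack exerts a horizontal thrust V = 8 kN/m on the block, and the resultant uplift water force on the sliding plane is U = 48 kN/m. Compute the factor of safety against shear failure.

FS = 1.72

Resolving the block weight along and normal to the plane and applying the Mohr–Coulomb strength on the joint:
N' = W cosα − U − V sinα = 317·cos37.0° − 48 − 8·sin37.0° = 200.4 kN/m
Driving force T = W sinα + V cosα = 317·sin37.0° + 8·cos37.0° = 197.2 kN/m
Resisting force R = c_j·L + N'·tanφ = 34·7.4 + 200.4·tan23.7° = 251.6 + 87.9 = 339.5 kN/m
FS = R / T = 339.5 / 197.2 = 1.722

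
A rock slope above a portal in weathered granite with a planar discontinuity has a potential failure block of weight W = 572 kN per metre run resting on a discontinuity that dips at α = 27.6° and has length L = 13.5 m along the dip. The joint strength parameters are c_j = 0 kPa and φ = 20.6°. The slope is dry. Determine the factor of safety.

FS = 0.72

Resolving the block weight along and normal to the plane and applying the Mohr–Coulomb strength on the joint:
N' = W cosα = 572·cos27.6° = 506.9 kN/m
Driving force T = W sinα = 572·sin27.6° = 265.0 kN/m
Resisting force R = c_j·L + N'·tanφ = 0·13.5 + 506.9·tan20.6° = 0.0 + 190.5 = 190.5 kN/m
FS = R / T = 190.5 / 265.0 = 0.719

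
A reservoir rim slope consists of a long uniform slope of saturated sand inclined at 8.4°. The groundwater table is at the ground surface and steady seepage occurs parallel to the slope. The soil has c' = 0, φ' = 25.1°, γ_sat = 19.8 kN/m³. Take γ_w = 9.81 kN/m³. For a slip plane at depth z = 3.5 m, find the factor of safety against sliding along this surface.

With seepage parallel to the slope and the water table at the surface, the effective normal stress on the slip plane uses the buoyant unit weight γ' = γ_sat − γ_w while the driving shear stress uses γ_sat:
FS = [c' + γ' z cos²β tanφ'] / [γ_sat z sinβ cosβ]
(For c' = 0 this reduces to FS = (γ'/γ_sat)·tanφ'/tanβ.)
γ' = 19.8 − 9.81 = 9.99 kN/m³
Numerator = 0.0 + 9.99·3.5·cos²8.4°·tan25.1° = 0.0 + 9.99·3.5·0.9787·0.4684 = 16.029 kPa
Denominator = 19.8·3.5·sin8.4°·cos8.4° = 19.8·3.5·0.1461·0.9893 = 10.015 kPa
FS = 16.029 / 10.015 = 1.601

FS = 1.60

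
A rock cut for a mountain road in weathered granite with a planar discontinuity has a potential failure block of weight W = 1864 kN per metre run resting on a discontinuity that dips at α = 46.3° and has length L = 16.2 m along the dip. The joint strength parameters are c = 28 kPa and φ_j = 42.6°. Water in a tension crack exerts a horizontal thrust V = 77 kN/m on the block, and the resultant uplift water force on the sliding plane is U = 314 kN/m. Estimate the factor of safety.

FS = 0.93

Resolving the block weight along and normal to the plane and applying the Mohr–Coulomb strength on the joint:
N' = W cosα − U − V sinα = 1864·cos46.3° − 314 − 77·sin46.3° = 918.1 kN/m
Driving force T = W sinα + V cosα = 1864·sin46.3° + 77·cos46.3° = 1400.8 kN/m
Resisting force R = c·L + N'·tanφ_j = 28·16.2 + 918.1·tan42.6° = 453.6 + 844.3 = 1297.9 kN/m
FS = R / T = 1297.9 / 1400.8 = 0.927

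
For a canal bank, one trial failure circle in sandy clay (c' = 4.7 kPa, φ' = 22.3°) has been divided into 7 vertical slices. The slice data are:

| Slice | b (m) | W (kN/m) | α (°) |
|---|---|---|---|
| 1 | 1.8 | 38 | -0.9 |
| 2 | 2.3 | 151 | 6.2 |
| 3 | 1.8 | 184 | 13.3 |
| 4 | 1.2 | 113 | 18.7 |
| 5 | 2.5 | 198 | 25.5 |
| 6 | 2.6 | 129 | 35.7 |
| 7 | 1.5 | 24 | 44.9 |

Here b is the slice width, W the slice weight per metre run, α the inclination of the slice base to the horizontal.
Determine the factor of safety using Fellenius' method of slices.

FS = 1.43

Ordinary method of slices: FS = Σ[c'·Δl_i + (W_i cosα_i)·tanφ'] / Σ W_i sinα_i, with Δl_i = b_i / cosα_i.
Slice 1: Δl = 1.8/cos(-0.9°) = 1.800 m; N'_1 = 38·cos(-0.9°) = 38.0; c'Δl = 8.46; W sinα = -0.6
Slice 2: Δl = 2.3/cos6.2° = 2.314 m; N'_2 = 151·cos6.2° = 150.1; c'Δl = 10.87; W sinα = 16.3
Slice 3: Δl = 1.8/cos13.3° = 1.850 m; N'_3 = 184·cos13.3° = 179.1; c'Δl = 8.69; W sinα = 42.3
Slice 4: Δl = 1.2/cos18.7° = 1.267 m; N'_4 = 113·cos18.7° = 107.0; c'Δl = 5.95; W sinα = 36.2
Slice 5: Δl = 2.5/cos25.5° = 2.770 m; N'_5 = 198·cos25.5° = 178.7; c'Δl = 13.02; W sinα = 85.2
Slice 6: Δl = 2.6/cos35.7° = 3.202 m; N'_6 = 129·cos35.7° = 104.8; c'Δl = 15.05; W sinα = 75.3
Slice 7: Δl = 1.5/cos44.9° = 2.118 m; N'_7 = 24·cos44.9° = 17.0; c'Δl = 9.95; W sinα = 16.9
Σc'Δl = 72.0 kN/m; ΣN' = 774.7 kN/m; ΣW sinα = 271.7 kN/m
Resisting = 72.0 + 774.7·tan22.3° = 72.0 + 317.7 = 389.7 kN/m
FS = 389.7 / 271.7 = 1.434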